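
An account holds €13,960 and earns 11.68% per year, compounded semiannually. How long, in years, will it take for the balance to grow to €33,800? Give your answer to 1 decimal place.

7.8 years

We need (1 + 0.0584)^(2t) = 2.4212, so 2t = ln 2.4212 / ln 1.0584 ≈ 15.5795.
t ≈ 15.5795/2 = 7.7897 years.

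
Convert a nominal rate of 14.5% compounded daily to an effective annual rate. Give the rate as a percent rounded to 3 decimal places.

15.601%

One year is 365 periods at 0.00039726 each: (1 + 0.00039726)^365 ≈ 1.156006.
EAR = 1.156006 − 1 ≈ 15.60063%.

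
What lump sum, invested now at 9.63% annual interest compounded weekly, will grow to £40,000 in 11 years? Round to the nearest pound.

Periodic rate = 9.63%/52 = 0.00185192; 572 periods.
P = 40,000/(1 + 0.0963/52)^572 ≈ 40,000/2.8815269317 ≈ 13,881.5291.

£13,882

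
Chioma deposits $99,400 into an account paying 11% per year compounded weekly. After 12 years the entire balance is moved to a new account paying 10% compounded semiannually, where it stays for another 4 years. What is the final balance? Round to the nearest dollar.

After 12 years at 11%: 99,400 × 3.73820598045 ≈ 371,577.6745.
Then 4 years at 10%: 371,577.6745 × 1.47745544379 ≈ 548,989.4579.

$548,989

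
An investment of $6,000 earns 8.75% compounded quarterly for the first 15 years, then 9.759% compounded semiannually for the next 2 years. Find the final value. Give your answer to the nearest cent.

$26,593.78

After 15 years at 8.75%: 6,000 × 3.6632491746 ≈ 21,979.4950.
Then 2 years at 9.759%: 21,979.4950 × 1.2099360953 ≈ 26,593.7844.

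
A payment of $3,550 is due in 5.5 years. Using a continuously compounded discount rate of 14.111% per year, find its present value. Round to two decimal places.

$1,633.69

P = A·e^(−rt) = 3,550·e^(−0.776105).
e^(−0.776105) ≈ 0.4601949845, so P ≈ 1,633.6922.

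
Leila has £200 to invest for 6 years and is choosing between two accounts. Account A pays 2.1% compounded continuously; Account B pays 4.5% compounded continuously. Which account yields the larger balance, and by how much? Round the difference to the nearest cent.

Account B, by £35.14

Account A growth factor: e^(0.021·6) = e^0.126 ≈ 1.13428217; balance ≈ 226.8564.
Account B growth factor: e^(0.045·6) = e^0.27 ≈ 1.30996445; balance ≈ 261.9929.
Account B is larger by 35.1365.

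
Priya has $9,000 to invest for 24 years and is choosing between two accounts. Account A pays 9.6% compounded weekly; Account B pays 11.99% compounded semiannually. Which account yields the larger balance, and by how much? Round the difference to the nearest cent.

A: (1 + 0.096/52)^1248 ≈ 9.9929100318, so 9,000 × 9.9929100318 ≈ 89,936.1903.
B: (1 + 0.05995)^48 ≈ 16.3567946445, so 9,000 × 16.3567946445 ≈ 147,211.1518.
Difference ≈ 57,274.9615 in favor of B.

Account B, by $57,274.96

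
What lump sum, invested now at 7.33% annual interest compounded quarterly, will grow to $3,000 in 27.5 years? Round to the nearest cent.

$407.02

Growth factor = (1 + 0.018325)^110 ≈ 7.370630616.
P = 3,000/7.370630616 ≈ 407.0208.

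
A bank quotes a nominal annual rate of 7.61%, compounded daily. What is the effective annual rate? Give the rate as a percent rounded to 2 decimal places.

One year is 365 periods at 0.000208493 each: (1 + 0.000208493)^365 ≈ 1.079062.
EAR = 1.079062 − 1 ≈ 7.90619%.

7.91%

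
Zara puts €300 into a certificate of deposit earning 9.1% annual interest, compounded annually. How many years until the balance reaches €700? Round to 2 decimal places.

(1 + 0.091)^t = 700/300 = 2.3333.
t·ln(1 + 0.091) = ln(2.3333); t = 0.8473/0.0870947 ≈ 9.7285.

9.73 years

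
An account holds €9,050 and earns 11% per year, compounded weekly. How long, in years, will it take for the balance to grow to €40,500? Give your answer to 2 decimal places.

We need (1 + 0.00211538)^(52t) = 4.4751, so 52t = ln 4.4751 / ln 1.002115 ≈ 709.1484.
t ≈ 709.1484/52 = 13.6375 years.

13.64 years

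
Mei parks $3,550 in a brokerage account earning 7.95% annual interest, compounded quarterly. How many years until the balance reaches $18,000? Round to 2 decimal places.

We need (1 + 0.019875)^(4t) = 5.0704, so 4t = ln 5.0704 / ln 1.019875 ≈ 82.4908.
t ≈ 82.4908/4 = 20.6227 years.

20.62 years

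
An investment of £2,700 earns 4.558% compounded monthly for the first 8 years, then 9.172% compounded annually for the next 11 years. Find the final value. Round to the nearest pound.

After 8 years at 4.558%: 2,700 × 1.4390011635 ≈ 3,885.3031.
Then 11 years at 9.172%: 3,885.3031 × 2.6255719974 ≈ 10,201.1431.

£10,201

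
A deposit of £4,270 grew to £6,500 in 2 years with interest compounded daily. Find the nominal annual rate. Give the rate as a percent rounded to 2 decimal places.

(1 + r/365)^730 = 6,500/4,270 = 1.52225.
1 + r/365 = 1.52225^(1/730) ≈ 1.000576, so r/365 ≈ 0.000575766.
r ≈ 365·0.000575766 = 21.01547%.

21.02%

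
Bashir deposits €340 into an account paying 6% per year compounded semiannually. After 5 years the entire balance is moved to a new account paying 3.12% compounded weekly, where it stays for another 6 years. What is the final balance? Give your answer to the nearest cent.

Phase 1: 340·(1 + 0.03)^10 ≈ 456.9316.
Phase 2: 456.9316·(1 + 0.0006)^312 ≈ 550.9684.

€550.97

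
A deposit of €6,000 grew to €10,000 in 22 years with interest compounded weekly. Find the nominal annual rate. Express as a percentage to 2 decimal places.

2.32%

The 1144-period growth factor is 10,000/6,000 = 1.66667.
r/52 = 1.66667^(1/1144) − 1 ≈ 0.000446626, so r ≈ 52·0.000446626 = 2.32245%.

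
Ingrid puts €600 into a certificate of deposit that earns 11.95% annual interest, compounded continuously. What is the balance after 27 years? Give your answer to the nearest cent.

A = P·e^(rt) = 600·e^(0.1195·27) = 600·e^3.2265.
e^3.2265 ≈ 25.191332829, so A ≈ 15,114.7997.

€15,114.80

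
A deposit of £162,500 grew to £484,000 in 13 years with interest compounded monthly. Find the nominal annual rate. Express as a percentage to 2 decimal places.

8.42%

(1 + r/12)^156 = 484,000/162,500 = 2.97846.
1 + r/12 = 2.97846^(1/156) ≈ 1.007021, so r/12 ≈ 0.00702073.
r ≈ 12·0.00702073 = 8.42487%.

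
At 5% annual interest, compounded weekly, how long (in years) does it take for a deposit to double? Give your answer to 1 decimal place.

13.9 years

(1 + 0.000961538)^(52t) = 2.
52t = ln 2 / ln(1 + 0.000961538) ≈ 0.69315/0.000961076 ≈ 721.2196.
t ≈ 13.8696.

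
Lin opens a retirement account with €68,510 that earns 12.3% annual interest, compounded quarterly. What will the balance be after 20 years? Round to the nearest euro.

Periodic rate = 12.3%/4 = 0.03075; periods = 4·20 = 80.
A = 68,510·(1 + 0.03075)^80 ≈ 68,510·11.2789190028 ≈ 772,718.7409.

€772,719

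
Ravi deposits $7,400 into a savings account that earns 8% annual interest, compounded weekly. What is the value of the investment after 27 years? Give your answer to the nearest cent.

Periodic rate = 8%/52 = 0.00153846; periods = 52·27 = 1404.
A = 7,400·(1 + 0.08/52)^1404 ≈ 7,400·8.6567569277 ≈ 64,060.0013.

$64,060.00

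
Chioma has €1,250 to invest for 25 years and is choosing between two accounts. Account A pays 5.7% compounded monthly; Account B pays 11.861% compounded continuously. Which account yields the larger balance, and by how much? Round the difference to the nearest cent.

Account B, by €19,069.62

A: (1 + 0.00475)^300 ≈ 4.14385413, so 1,250 × 4.14385413 ≈ 5,179.8177.
B: e^(0.11861·25) = e^2.96525 ≈ 19.399552523, so 1,250 × 19.399552523 ≈ 24,249.4407.
Difference ≈ 19,069.6230 in favor of B.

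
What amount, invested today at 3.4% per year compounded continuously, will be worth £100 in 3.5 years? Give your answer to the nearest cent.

£88.78

P = A·e^(−rt) = 100·e^(−0.119).
e^(−0.119) ≈ 0.8878078, so P ≈ 88.7808.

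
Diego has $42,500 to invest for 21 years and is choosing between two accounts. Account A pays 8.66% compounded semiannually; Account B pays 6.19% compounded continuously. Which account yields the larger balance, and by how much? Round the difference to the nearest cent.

Account A, by $96,172.11

A: (1 + 0.0433)^42 ≈ 5.9318028733, so 42,500 × 5.9318028733 ≈ 252,101.6221.
B: e^(0.0619·21) = e^1.2999 ≈ 3.6689297563, so 42,500 × 3.6689297563 ≈ 155,929.5146.
Difference ≈ 96,172.1075 in favor of A.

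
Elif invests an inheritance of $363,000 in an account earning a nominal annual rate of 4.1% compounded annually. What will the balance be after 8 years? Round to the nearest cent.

Growth factor = (1 + 0.041)^8 ≈ 1.37913200179.
A ≈ 363,000 × 1.37913200179 ≈ 500,624.9166.

$500,624.92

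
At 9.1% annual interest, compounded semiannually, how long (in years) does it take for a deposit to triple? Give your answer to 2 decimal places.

12.35 years

(1 + 0.0455)^(2t) = 3.
2t = ln 3 / ln(1 + 0.0455) ≈ 1.0986/0.0444952 ≈ 24.6906.
t ≈ 12.3453.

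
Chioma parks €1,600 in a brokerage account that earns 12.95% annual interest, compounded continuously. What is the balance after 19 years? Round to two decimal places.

€18,737.06

A = P·e^(rt) = 1,600·e^(0.1295·19) = 1,600·e^2.4605.
e^2.4605 ≈ 11.710665409, so A ≈ 18,737.0647.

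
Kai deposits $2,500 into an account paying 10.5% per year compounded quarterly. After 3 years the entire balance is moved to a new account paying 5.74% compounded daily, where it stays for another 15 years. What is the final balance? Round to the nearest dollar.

Phase 1: 2,500·(1 + 0.02625)^12 ≈ 3,411.7567.
Phase 2: 3,411.7567·(1 + 0.0574/365)^5475 ≈ 8,070.0495.

$8,070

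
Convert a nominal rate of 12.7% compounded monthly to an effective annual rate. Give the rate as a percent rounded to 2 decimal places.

EAR = (1 + 12.7%/12)^12 − 1 = (1 + 0.0105833)^12 − 1.
(1 + 0.0105833)^12 ≈ 1.13466, so EAR ≈ 13.46596%.

13.47%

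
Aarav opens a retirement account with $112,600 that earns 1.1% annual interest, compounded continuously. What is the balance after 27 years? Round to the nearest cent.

A = P·e^(rt) = 112,600·e^(0.011·27) = 112,600·e^0.297.
e^0.297 ≈ 1.34581529945, so A ≈ 151,538.8027.

$151,538.80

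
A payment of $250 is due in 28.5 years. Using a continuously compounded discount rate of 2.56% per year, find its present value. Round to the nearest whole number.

$121

P = A·e^(−rt) = 250·e^(−0.7296).
e^(−0.7296) ≈ 0.482101792, so P ≈ 120.5254.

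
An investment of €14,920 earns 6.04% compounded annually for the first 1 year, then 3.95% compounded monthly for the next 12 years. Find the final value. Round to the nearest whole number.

€25,395

Phase 1: 14,920·(1 + 0.0604)^1 ≈ 15,821.1680.
Phase 2: 15,821.1680·(1 + 0.0395/12)^144 ≈ 25,395.4589.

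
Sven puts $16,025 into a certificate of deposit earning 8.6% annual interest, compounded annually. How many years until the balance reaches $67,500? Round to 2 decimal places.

17.43 years

(1 + 0.086)^t = 67,500/16,025 = 4.2122.
t·ln(1 + 0.086) = ln(4.2122); t = 1.438/0.0825012 ≈ 17.4298.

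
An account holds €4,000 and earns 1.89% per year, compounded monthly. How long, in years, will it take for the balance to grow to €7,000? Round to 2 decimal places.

29.63 years

We need (1 + 0.001575)^(12t) = 1.75, so 12t = ln 1.75 / ln 1.001575 ≈ 355.5913.
t ≈ 355.5913/12 = 29.6326 years.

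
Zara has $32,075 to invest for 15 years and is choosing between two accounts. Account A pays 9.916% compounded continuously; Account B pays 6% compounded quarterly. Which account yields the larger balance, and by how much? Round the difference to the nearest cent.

Account A, by $63,584.01

A: e^(0.09916·15) = e^1.4874 ≈ 4.42557405505, so 32,075 × 4.42557405505 ≈ 141,950.2878.
B: (1 + 0.015)^60 ≈ 2.4432197757, so 32,075 × 2.4432197757 ≈ 78,366.2743.
Difference ≈ 63,584.0135 in favor of A.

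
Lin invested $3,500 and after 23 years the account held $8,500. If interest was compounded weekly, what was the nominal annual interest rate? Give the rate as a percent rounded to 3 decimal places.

(1 + r/52)^1196 = 8,500/3,500 = 2.42857.
1 + r/52 = 2.42857^(1/1196) ≈ 1.000742, so r/52 ≈ 0.000742168.
r ≈ 52·0.000742168 = 3.85927%.

3.859%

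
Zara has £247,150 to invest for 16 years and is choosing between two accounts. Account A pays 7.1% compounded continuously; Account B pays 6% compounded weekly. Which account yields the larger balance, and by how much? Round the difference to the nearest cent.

A: e^(0.071·16) = e^1.136 ≈ 3.11428627255, so 247,150 × 3.11428627255 ≈ 769,695.8523.
B: (1 + 0.06/52)^832 ≈ 2.61025150696, so 247,150 × 2.61025150696 ≈ 645,123.6599.
Difference ≈ 124,572.1923 in favor of A.

Account A, by £124,572.19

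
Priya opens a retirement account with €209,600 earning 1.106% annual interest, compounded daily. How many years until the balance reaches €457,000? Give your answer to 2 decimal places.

70.48 years

We need (1 + 0.0000303014)^(365t) = 2.1803, so 365t = ln 2.1803 / ln 1.00003 ≈ 25724.7198.
t ≈ 25724.7198/365 = 70.4787 years.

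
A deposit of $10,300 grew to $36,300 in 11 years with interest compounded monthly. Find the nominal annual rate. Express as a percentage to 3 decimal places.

11.506%

The 132-period growth factor is 36,300/10,300 = 3.52427.
r/12 = 3.52427^(1/132) − 1 ≈ 0.00958866, so r ≈ 12·0.00958866 = 11.50640%.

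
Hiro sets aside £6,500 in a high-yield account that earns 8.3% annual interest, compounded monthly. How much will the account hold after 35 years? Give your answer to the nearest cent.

£117,542.72

Growth factor = (1 + 0.083/12)^420 ≈ 18.0834947144.
A ≈ 6,500 × 18.0834947144 ≈ 117,542.7156.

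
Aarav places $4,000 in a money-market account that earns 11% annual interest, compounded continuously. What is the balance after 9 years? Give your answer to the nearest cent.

A = P·e^(rt) = 4,000·e^(0.11·9) = 4,000·e^0.99.
e^0.99 ≈ 2.6912344723, so A ≈ 10,764.9379.

$10,764.94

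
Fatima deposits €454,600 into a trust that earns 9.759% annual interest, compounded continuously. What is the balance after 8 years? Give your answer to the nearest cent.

A = P·e^(rt) = 454,600·e^(0.09759·8) = 454,600·e^0.78072.
e^0.78072 ≈ 2.1830434911, so A ≈ 992,411.5711.

€992,411.57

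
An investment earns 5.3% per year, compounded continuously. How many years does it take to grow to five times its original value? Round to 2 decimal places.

30.37 years

e^(0.053t) = 5, so 0.053t = ln 5 ≈ 1.6094.
t ≈ 1.6094/0.053 ≈ 30.3668.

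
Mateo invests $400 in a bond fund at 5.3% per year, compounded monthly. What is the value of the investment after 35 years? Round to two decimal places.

Periodic rate = 5.3%/12 = 0.00441667; periods = 12·35 = 420.
A = 400·(1 + 0.053/12)^420 ≈ 400·6.365645009 ≈ 2,546.2580.

$2,546.26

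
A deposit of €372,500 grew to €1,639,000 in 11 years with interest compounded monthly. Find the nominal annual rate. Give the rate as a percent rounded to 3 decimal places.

The 132-period growth factor is 1,639,000/372,500 = 4.4.
r/12 = 4.4^(1/132) − 1 ≈ 0.0112875, so r ≈ 12·0.0112875 = 13.54501%.

13.545%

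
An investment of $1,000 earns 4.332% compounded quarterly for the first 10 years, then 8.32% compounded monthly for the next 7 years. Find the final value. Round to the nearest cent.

$2,749.07

After 10 years at 4.332%: 1,000 × 1.538597092 ≈ 1,538.5971.
Then 7 years at 8.32%: 1,538.5971 × 1.786735653 ≈ 2,749.0663.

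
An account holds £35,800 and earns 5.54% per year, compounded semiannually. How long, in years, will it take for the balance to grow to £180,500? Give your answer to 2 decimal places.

29.60 years

(1 + 0.0277)^(2t) = 180,500/35,800 = 5.0419.
2t·ln(1 + 0.0277) = ln(5.0419); 2t = 1.6178/0.0273233 ≈ 59.2089.
t ≈ 29.6045 years.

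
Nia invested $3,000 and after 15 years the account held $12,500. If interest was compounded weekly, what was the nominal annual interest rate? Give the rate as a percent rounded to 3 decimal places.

The 780-period growth factor is 12,500/3,000 = 4.16667.
r/52 = 4.16667^(1/780) − 1 ≈ 0.00183131, so r ≈ 52·0.00183131 = 9.52282%.

9.523%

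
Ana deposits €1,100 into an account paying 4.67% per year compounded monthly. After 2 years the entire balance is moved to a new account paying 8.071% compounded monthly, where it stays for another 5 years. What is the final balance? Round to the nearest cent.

€1,805.30

Phase 1: 1,100·(1 + 0.0467/12)^24 ≈ 1,207.4720.
Phase 2: 1,207.4720·(1 + 0.08071/12)^60 ≈ 1,805.3019.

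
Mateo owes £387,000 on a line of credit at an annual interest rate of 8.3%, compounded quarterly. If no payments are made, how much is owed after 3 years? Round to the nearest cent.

Periodic rate = 8.3%/4 = 0.02075; periods = 4·3 = 12.
A = 387,000·(1 + 0.02075)^12 ≈ 387,000·1.27947752961 ≈ 495,157.8040.

£495,157.80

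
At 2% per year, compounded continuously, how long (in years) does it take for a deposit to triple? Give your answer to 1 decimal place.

54.9 years

e^(0.02t) = 3, so 0.02t = ln 3 ≈ 1.0986.
t ≈ 1.0986/0.02 ≈ 54.9306.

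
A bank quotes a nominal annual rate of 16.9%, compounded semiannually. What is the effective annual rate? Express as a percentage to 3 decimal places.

One year is 2 periods at 0.0845 each: (1 + 0.0845)^2 ≈ 1.17614.
EAR = 1.17614 − 1 ≈ 17.61402%.

17.614%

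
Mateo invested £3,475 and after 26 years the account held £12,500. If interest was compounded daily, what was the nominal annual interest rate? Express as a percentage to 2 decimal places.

4.92%

(1 + r/365)^9490 = 12,500/3,475 = 3.59712.
1 + r/365 = 3.59712^(1/9490) ≈ 1.000135, so r/365 ≈ 0.000134902.
r ≈ 365·0.000134902 = 4.92393%.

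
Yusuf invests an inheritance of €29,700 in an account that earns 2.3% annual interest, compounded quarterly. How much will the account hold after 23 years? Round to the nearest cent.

€50,331.54

Periodic rate = 2.3%/4 = 0.00575; periods = 4·23 = 92.
A = 29,700·(1 + 0.00575)^92 ≈ 29,700·1.6946647438 ≈ 50,331.5429.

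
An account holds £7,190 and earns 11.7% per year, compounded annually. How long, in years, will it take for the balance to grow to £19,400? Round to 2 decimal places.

We need (1 + 0.117)^t = 2.6982, so t = ln 2.6982 / ln 1.117 ≈ 8.9707.

8.97 years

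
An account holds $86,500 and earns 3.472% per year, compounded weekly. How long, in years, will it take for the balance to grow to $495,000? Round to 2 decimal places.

50.26 years

We need (1 + 0.000667692)^(52t) = 5.7225, so 52t = ln 5.7225 / ln 1.000668 ≈ 2613.4727.
t ≈ 2613.4727/52 = 50.2591 years.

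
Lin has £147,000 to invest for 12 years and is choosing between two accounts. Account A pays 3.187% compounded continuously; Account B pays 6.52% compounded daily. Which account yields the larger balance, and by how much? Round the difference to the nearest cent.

Account B, by £105,943.54

A: e^(0.03187·12) = e^0.38244 ≈ 1.4658569203, so 147,000 × 1.4658569203 ≈ 215,480.9673.
B: (1 + 0.0652/365)^4380 ≈ 2.18656130232, so 147,000 × 2.18656130232 ≈ 321,424.5114.
Difference ≈ 105,943.5442 in favor of B.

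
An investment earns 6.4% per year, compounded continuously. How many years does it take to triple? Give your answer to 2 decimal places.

17.17 years

e^(0.064t) = 3, so 0.064t = ln 3 ≈ 1.0986.
t ≈ 1.0986/0.064 ≈ 17.1658.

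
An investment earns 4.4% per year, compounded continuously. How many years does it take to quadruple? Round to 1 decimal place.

31.5 years

e^(0.044t) = 4, so 0.044t = ln 4 ≈ 1.3863.
t ≈ 1.3863/0.044 ≈ 31.5067.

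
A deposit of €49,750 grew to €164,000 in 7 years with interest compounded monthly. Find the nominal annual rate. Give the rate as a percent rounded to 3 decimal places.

17.162%

(1 + r/12)^84 = 164,000/49,750 = 3.29648.
1 + r/12 = 3.29648^(1/84) ≈ 1.014302, so r/12 ≈ 0.014302.
r ≈ 12·0.014302 = 17.16237%.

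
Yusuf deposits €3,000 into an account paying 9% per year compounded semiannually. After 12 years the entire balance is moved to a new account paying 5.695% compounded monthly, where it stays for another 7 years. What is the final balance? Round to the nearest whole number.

Phase 1: 3,000·(1 + 0.045)^24 ≈ 8,628.0415.
Phase 2: 8,628.0415·(1 + 0.05695/12)^84 ≈ 12,842.0451.

€12,842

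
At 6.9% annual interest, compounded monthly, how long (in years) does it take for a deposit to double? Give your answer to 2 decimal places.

10.07 years

(1 + 0.00575)^(12t) = 2.
12t = ln 2 / ln(1 + 0.00575) ≈ 0.69315/0.00573353 ≈ 120.8936.
t ≈ 10.0745.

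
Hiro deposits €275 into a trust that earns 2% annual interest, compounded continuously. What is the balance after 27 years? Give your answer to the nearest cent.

€471.90

A = P·e^(rt) = 275·e^(0.02·27) = 275·e^0.54.
e^0.54 ≈ 1.71600686, so A ≈ 471.9019.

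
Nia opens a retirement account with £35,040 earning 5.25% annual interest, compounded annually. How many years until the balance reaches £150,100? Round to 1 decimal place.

28.4 years

We need (1 + 0.0525)^t = 4.2837, so t = ln 4.2837 / ln 1.0525 ≈ 28.4319.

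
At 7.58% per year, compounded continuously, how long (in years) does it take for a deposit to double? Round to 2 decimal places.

9.14 years

e^(0.0758t) = 2, so 0.0758t = ln 2 ≈ 0.69315.
t ≈ 0.69315/0.0758 ≈ 9.1444.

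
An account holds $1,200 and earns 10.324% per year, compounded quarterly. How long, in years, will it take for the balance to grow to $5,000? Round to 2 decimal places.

We need (1 + 0.02581)^(4t) = 4.1667, so 4t = ln 4.1667 / ln 1.02581 ≈ 56.0037.
t ≈ 56.0037/4 = 14.0009 years.

14.00 years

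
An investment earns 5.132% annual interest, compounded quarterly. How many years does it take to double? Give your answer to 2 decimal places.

(1 + 0.01283)^(4t) = 2.
4t = ln 2 / ln(1 + 0.01283) ≈ 0.69315/0.0127484 ≈ 54.3713.
t ≈ 13.5928.

13.59 years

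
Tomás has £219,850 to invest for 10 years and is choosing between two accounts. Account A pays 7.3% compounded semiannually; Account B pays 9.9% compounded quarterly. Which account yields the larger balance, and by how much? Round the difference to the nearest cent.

Account B, by £134,268.41

A: (1 + 0.0365)^20 ≈ 2.04826492736, so 219,850 × 2.04826492736 ≈ 450,311.0443.
B: (1 + 0.02475)^40 ≈ 2.6589922991, so 219,850 × 2.6589922991 ≈ 584,579.4570.
Difference ≈ 134,268.4127 in favor of B.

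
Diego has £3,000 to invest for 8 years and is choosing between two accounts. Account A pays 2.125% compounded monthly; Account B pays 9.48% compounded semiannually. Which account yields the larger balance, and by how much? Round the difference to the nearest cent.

Account B, by £2,738.56

A: (1 + 0.02125/12)^96 ≈ 1.185126662, so 3,000 × 1.185126662 ≈ 3,555.3800.
B: (1 + 0.0474)^16 ≈ 2.097978885, so 3,000 × 2.097978885 ≈ 6,293.9367.
Difference ≈ 2,738.5567 in favor of B.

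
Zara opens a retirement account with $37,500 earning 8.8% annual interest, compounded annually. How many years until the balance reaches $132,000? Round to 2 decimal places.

14.92 years

We need (1 + 0.088)^t = 3.52, so t = ln 3.52 / ln 1.088 ≈ 14.9211.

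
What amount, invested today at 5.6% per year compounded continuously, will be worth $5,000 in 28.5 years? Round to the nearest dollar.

P = A·e^(−rt) = 5,000·e^(−1.596).
e^(−1.596) ≈ 0.2027057214, so P ≈ 1,013.5286.

$1,014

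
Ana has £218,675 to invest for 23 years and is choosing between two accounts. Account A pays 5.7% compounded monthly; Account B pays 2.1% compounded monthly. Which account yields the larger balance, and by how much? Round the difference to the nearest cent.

Account A, by £454,437.06

A: (1 + 0.00475)^276 ≈ 3.69838485925, so 218,675 × 3.69838485925 ≈ 808,744.3091.
B: (1 + 0.00175)^276 ≈ 1.62024580208, so 218,675 × 1.62024580208 ≈ 354,307.2508.
Difference ≈ 454,437.0583 in favor of A.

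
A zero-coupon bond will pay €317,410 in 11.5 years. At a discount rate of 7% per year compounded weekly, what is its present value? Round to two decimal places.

€141,987.02

Growth factor = (1 + 0.07/52)^598 ≈ 2.23548601062.
P = 317,410/2.23548601062 ≈ 141,987.0214.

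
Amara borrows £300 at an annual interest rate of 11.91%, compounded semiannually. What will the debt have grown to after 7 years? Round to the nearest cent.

£674.25

Periodic rate = 11.91%/2 = 0.05955; periods = 2·7 = 14.
A = 300·(1 + 0.05955)^14 ≈ 300·2.24750352 ≈ 674.2511.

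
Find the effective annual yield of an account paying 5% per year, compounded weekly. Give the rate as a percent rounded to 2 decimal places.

One year is 52 periods at 0.000961538 each: (1 + 0.000961538)^52 ≈ 1.051246.
EAR = 1.051246 − 1 ≈ 5.12458%.

5.12%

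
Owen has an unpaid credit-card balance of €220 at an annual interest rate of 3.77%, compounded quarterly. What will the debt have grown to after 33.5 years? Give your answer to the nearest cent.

Growth factor = (1 + 0.009425)^134 ≈ 3.51498579.
A ≈ 220 × 3.51498579 ≈ 773.2969.

€773.30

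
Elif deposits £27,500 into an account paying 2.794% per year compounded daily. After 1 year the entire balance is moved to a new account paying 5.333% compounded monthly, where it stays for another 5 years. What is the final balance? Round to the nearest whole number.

£36,899

After 1 years at 2.794%: 27,500 × 1.0283328829 ≈ 28,279.1543.
Then 5 years at 5.333%: 28,279.1543 × 1.3048123419 ≈ 36,898.9895.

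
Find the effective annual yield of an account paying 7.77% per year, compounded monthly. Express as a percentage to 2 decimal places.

EAR = (1 + 7.77%/12)^12 − 1 = (1 + 0.006475)^12 − 1.
(1 + 0.006475)^12 ≈ 1.080528, so EAR ≈ 8.05277%.

8.05%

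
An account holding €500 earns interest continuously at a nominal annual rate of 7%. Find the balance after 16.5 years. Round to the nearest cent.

€1,587.01

A = P·e^(rt) = 500·e^(0.07·16.5) = 500·e^1.155.
e^1.155 ≈ 3.174023418, so A ≈ 1,587.0117.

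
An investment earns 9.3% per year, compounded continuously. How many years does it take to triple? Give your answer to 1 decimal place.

11.8 years

e^(0.093t) = 3, so 0.093t = ln 3 ≈ 1.0986.
t ≈ 1.0986/0.093 ≈ 11.8130.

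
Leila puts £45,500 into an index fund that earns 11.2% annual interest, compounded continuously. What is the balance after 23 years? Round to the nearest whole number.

£598,073

A = P·e^(rt) = 45,500·e^(0.112·23) = 45,500·e^2.576.
e^2.576 ≈ 13.1444550435, so A ≈ 598,072.7045.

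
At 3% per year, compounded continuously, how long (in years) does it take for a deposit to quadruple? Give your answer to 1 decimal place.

e^(0.03t) = 4, so 0.03t = ln 4 ≈ 1.3863.
t ≈ 1.3863/0.03 ≈ 46.2098.

46.2 years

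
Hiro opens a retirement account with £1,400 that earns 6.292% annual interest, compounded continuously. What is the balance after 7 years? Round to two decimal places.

£2,174.75

A = P·e^(rt) = 1,400·e^(0.06292·7) = 1,400·e^0.44044.
e^0.44044 ≈ 1.55339056, so A ≈ 2,174.7468.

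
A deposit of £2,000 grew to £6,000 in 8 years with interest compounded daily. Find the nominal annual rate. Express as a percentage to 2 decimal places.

13.74%

The 2920-period growth factor is 6,000/2,000 = 3.
r/365 = 3^(1/2920) − 1 ≈ 0.000376308, so r ≈ 365·0.000376308 = 13.73524%.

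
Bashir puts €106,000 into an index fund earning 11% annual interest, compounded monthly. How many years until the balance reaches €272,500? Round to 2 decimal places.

We need (1 + 0.00916667)^(12t) = 2.5708, so 12t = ln 2.5708 / ln 1.009167 ≈ 103.4750.
t ≈ 103.4750/12 = 8.6229 years.

8.62 years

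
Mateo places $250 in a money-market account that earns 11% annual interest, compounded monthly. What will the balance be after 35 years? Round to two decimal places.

Growth factor = (1 + 0.11/12)^420 ≈ 46.176050043.
A ≈ 250 × 46.176050043 ≈ 11,544.0125.

$11,544.01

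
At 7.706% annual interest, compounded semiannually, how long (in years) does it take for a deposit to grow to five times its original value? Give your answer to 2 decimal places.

(1 + 0.03853)^(2t) = 5.
2t = ln 5 / ln(1 + 0.03853) ≈ 1.6094/0.0378063 ≈ 42.5707.
t ≈ 21.2853.

21.29 years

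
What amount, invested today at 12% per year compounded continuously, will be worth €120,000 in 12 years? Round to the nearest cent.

P = A·e^(−rt) = 120,000·e^(−1.44).
e^(−1.44) ≈ 0.236927758682, so P ≈ 28,431.3310.

€28,431.33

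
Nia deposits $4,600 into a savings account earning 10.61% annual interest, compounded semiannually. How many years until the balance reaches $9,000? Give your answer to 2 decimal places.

We need (1 + 0.05305)^(2t) = 1.9565, so 2t = ln 1.9565 / ln 1.05305 ≈ 12.9843.
t ≈ 12.9843/2 = 6.4922 years.

6.49 years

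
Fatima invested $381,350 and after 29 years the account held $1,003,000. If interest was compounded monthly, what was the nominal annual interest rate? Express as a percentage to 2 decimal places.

3.34%

The 348-period growth factor is 1,003,000/381,350 = 2.63013.
r/12 = 2.63013^(1/348) − 1 ≈ 0.0027827, so r ≈ 12·0.0027827 = 3.33923%.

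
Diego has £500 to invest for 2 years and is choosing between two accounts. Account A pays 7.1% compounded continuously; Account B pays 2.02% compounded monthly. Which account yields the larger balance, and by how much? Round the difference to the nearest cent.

Account A, by £55.69

A: e^(0.071·2) = e^0.142 ≈ 1.15257665, so 500 × 1.15257665 ≈ 576.2883.
B: (1 + 0.0202/12)^24 ≈ 1.04119182, so 500 × 1.04119182 ≈ 520.5959.
Difference ≈ 55.6924 in favor of A.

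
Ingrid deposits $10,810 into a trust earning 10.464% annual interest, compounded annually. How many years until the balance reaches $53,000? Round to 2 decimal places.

15.97 years

We need (1 + 0.10464)^t = 4.9029, so t = ln 4.9029 / ln 1.10464 ≈ 15.9750.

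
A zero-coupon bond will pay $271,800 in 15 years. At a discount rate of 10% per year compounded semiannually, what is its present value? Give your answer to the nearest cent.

$62,888.39

Periodic rate = 10%/2 = 0.05; 30 periods.
P = 271,800/(1 + 0.05)^30 ≈ 271,800/4.32194237515 ≈ 62,888.3905.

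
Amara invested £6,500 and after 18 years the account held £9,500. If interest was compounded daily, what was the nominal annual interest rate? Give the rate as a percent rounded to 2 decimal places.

2.11%

The 6570-period growth factor is 9,500/6,500 = 1.46154.
r/365 = 1.46154^(1/6570) − 1 ≈ 0.0000577626, so r ≈ 365·0.0000577626 = 2.10834%.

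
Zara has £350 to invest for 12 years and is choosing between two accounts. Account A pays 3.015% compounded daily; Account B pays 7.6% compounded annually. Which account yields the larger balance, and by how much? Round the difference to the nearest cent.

Account B, by £340.41

Account A growth factor: (1 + 0.03015/365)^4380 ≈ 1.43589028; balance ≈ 502.5616.
Account B growth factor: (1 + 0.076)^12 ≈ 2.40850336; balance ≈ 842.9762.
Account B is larger by 340.4146.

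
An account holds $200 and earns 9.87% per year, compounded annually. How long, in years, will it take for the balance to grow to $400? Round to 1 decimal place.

We need (1 + 0.0987)^t = 2, so t = ln 2 / ln 1.0987 ≈ 7.3639.

7.4 years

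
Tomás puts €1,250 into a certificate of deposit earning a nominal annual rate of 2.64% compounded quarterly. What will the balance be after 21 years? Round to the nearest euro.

€2,172

Growth factor = (1 + 0.0066)^84 ≈ 1.737727961.
A ≈ 1,250 × 1.737727961 ≈ 2,172.1600.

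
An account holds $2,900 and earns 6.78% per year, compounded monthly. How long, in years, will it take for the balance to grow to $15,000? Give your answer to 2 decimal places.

We need (1 + 0.00565)^(12t) = 5.1724, so 12t = ln 5.1724 / ln 1.00565 ≈ 291.6774.
t ≈ 291.6774/12 = 24.3065 years.

24.31 years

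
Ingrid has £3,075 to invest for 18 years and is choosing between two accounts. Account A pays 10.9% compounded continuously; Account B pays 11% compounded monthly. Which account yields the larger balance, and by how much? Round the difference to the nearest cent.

Account A growth factor: e^(0.109·18) = e^1.962 ≈ 7.1135399274; balance ≈ 21,874.1353.
Account B growth factor: (1 + 0.11/12)^216 ≈ 7.1777077688; balance ≈ 22,071.4514.
Account B is larger by 197.3161.

Account B, by £197.32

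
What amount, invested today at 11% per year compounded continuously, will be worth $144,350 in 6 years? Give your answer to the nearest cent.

$74,607.49

P = A·e^(−rt) = 144,350·e^(−0.66).
e^(−0.66) ≈ 0.516851334492, so P ≈ 74,607.4901.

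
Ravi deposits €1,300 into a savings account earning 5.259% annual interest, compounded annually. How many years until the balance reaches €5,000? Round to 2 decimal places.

26.28 years

We need (1 + 0.05259)^t = 3.8462, so t = ln 3.8462 / ln 1.05259 ≈ 26.2824.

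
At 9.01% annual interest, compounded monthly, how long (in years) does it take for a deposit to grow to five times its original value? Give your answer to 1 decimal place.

(1 + 0.00750833)^(12t) = 5.
12t = ln 5 / ln(1 + 0.00750833) ≈ 1.6094/0.00748029 ≈ 215.1573.
t ≈ 17.9298.

17.9 years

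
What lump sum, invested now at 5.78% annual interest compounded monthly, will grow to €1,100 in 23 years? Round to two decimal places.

€292.03

Growth factor = (1 + 0.0578/12)^276 ≈ 3.766735102.
P = 1,100/3.766735102 ≈ 292.0301.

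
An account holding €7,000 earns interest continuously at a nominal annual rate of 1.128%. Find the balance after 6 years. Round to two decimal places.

A = P·e^(rt) = 7,000·e^(0.01128·6) = 7,000·e^0.06768.
e^0.06768 ≈ 1.070022846, so A ≈ 7,490.1599.

€7,490.16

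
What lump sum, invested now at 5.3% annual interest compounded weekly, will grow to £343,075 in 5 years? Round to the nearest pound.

Periodic rate = 5.3%/52 = 0.00101923; 260 periods.
P = 343,075/(1 + 0.053/52)^260 ≈ 343,075/1.30325508132 ≈ 263,244.7054.

£263,245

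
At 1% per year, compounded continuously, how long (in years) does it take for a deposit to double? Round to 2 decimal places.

69.31 years

e^(0.01t) = 2, so 0.01t = ln 2 ≈ 0.69315.
t ≈ 0.69315/0.01 ≈ 69.3147.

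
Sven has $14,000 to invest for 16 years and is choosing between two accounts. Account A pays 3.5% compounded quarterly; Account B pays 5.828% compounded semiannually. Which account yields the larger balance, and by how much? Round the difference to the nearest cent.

Account A growth factor: (1 + 0.00875)^64 ≈ 1.7464133989; balance ≈ 24,449.7876.
Account B growth factor: (1 + 0.02914)^32 ≈ 2.5071635756; balance ≈ 35,100.2901.
Account B is larger by 10,650.5025.

Account B, by $10,650.50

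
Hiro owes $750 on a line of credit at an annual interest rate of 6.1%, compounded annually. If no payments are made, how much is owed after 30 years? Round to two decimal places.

$4,431.21

Growth factor = (1 + 0.061)^30 ≈ 5.908286098.
A ≈ 750 × 5.908286098 ≈ 4,431.2146.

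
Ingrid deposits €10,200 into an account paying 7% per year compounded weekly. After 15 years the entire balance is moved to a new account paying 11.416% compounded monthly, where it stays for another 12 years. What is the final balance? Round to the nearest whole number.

€113,878

After 15 years at 7%: 10,200 × 2.85563405092 ≈ 29,127.4673.
Then 12 years at 11.416%: 29,127.4673 × 3.90963798236 ≈ 113,877.8526.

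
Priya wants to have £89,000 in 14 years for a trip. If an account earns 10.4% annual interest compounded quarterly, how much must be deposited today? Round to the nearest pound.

Periodic rate = 10.4%/4 = 0.026; 56 periods.
P = 89,000/(1 + 0.026)^56 ≈ 89,000/4.2097102366 ≈ 21,141.5976.

£21,142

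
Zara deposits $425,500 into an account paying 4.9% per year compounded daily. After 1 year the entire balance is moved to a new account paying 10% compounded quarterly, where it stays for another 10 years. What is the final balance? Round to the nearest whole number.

Phase 1: 425,500·(1 + 0.049/365)^365 ≈ 446,867.2896.
Phase 2: 446,867.2896·(1 + 0.025)^40 ≈ 1,199,867.1999.

$1,199,867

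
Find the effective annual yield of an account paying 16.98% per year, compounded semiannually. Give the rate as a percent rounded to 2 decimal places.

17.70%

One year is 2 periods at 0.0849 each: (1 + 0.0849)^2 ≈ 1.177008.
EAR = 1.177008 − 1 ≈ 17.70080%.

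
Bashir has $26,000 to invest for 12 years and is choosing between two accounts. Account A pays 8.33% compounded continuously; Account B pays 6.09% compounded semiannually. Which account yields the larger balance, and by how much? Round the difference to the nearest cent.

Account A, by $17,237.44

Account A growth factor: e^(0.0833·12) = e^0.9996 ≈ 2.7171947332; balance ≈ 70,647.0631.
Account B growth factor: (1 + 0.03045)^24 ≈ 2.0542162757; balance ≈ 53,409.6232.
Account A is larger by 17,237.4399.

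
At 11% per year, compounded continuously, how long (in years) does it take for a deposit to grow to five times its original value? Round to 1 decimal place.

e^(0.11t) = 5, so 0.11t = ln 5 ≈ 1.6094.
t ≈ 1.6094/0.11 ≈ 14.6313.

14.6 years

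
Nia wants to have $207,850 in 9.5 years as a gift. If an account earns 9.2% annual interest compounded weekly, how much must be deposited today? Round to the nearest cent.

Periodic rate = 9.2%/52 = 0.00176923; 494 periods.
P = 207,850/(1 + 0.092/52)^494 ≈ 207,850/2.39462766873 ≈ 86,798.4625.

$86,798.46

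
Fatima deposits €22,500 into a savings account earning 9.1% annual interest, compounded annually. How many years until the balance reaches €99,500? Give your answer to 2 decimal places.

(1 + 0.091)^t = 99,500/22,500 = 4.4222.
t·ln(1 + 0.091) = ln(4.4222); t = 1.4866/0.0870947 ≈ 17.0693.

17.07 years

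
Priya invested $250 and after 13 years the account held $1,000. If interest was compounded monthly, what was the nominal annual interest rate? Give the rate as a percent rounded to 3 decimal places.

10.711%

(1 + r/12)^156 = 1,000/250 = 4.
1 + r/12 = 4^(1/156) ≈ 1.008926, so r/12 ≈ 0.0089261.
r ≈ 12·0.0089261 = 10.71133%.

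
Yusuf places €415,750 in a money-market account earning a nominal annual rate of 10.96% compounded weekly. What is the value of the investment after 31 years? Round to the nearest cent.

Periodic rate = 10.96%/52 = 0.00210769; periods = 52·31 = 1612.
A = 415,750·(1 + 0.1096/52)^1612 ≈ 415,750·29.785582731832 ≈ 12,383,356.0208.

€12,383,356.02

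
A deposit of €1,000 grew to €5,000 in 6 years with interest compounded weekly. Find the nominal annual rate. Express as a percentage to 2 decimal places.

26.89%

(1 + r/52)^312 = 5,000/1,000 = 5.
1 + r/52 = 5^(1/312) ≈ 1.005172, so r/52 ≈ 0.00517178.
r ≈ 52·0.00517178 = 26.89327%.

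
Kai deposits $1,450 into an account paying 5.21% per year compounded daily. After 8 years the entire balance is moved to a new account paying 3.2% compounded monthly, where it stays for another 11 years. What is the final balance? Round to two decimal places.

$3,126.35

Phase 1: 1,450·(1 + 0.0521/365)^2920 ≈ 2,199.7282.
Phase 2: 2,199.7282·(1 + 0.032/12)^132 ≈ 3,126.3473.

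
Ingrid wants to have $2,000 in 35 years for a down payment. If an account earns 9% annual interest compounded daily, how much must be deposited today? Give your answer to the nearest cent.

Periodic rate = 9%/365 = 0.000246575; 12775 periods.
P = 2,000/(1 + 0.09/365)^12775 ≈ 2,000/23.32700512 ≈ 85.7375.

$85.74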